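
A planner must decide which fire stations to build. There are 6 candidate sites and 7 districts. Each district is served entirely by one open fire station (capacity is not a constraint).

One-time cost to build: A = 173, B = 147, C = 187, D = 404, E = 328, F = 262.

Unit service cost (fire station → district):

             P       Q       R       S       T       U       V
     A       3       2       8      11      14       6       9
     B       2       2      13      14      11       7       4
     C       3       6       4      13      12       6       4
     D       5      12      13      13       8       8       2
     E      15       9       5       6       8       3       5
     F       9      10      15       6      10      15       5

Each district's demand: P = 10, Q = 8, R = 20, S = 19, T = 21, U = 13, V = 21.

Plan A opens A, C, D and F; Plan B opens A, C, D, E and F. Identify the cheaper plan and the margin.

Plan A: {A, C, D, F}: P→A 3·10=30, Q→A 2·8=16, R→C 4·20=80, S→F 6·19=114, T→D 8·21=168, U→A 6·13=78, V→D 2·21=42. Service 528; fixed 1026; total 1554.
Plan B: {A, C, D, E, F}: P→A 3·10=30, Q→A 2·8=16, R→C 4·20=80, S→E 6·19=114, T→D 8·21=168, U→E 3·13=39, V→D 2·21=42. Service 489; fixed 1354; total 1843.
Difference: |1554 − 1843| = 289.

Plan A is cheaper by 289.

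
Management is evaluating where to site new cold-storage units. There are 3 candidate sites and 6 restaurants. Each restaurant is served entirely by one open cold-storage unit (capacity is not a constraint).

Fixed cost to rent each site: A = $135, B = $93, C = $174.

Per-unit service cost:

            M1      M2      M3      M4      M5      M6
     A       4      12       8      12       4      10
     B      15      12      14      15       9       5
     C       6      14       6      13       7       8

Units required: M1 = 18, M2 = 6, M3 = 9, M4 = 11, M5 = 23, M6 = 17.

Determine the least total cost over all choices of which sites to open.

For any fixed open set, each restaurant goes to its cheapest open site; total = fixed + service.
{A}: M1→A 4·18=72, M2→A 12·6=72, M3→A 8·9=72, M4→A 12·11=132, M5→A 4·23=92, M6→A 10·17=170. Service 610; fixed 135; total 745.
{A, B}: M1→A 4·18=72, M2→A 12·6=72, M3→A 8·9=72, M4→A 12·11=132, M5→A 4·23=92, M6→B 5·17=85. Service 525; fixed 228; total 753.
{C}: service 686 + fixed 174 = 860
{A, B, C}: M1→A 4·18=72, M2→A 12·6=72, M3→C 6·9=54, M4→A 12·11=132, M5→A 4·23=92, M6→B 5·17=85. Service 507; fixed 402; total 909.
No other subset beats 745.

Minimum total cost: 745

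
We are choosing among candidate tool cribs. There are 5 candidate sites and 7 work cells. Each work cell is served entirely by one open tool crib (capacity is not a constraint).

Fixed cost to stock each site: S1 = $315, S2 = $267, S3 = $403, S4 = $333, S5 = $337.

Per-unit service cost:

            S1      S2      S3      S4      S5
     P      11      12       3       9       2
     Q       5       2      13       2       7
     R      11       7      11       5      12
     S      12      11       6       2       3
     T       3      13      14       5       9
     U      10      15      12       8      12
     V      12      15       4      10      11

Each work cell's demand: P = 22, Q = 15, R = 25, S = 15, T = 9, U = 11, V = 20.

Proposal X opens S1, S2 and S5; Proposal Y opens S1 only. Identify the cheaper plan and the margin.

Proposal Y is cheaper by 106.

Proposal X: {S1, S2, S5}: P→S5 2·22=44, Q→S2 2·15=30, R→S2 7·25=175, S→S5 3·15=45, T→S1 3·9=27, U→S1 10·11=110, V→S5 11·20=220. Service 651; fixed 919; total 1570.
Proposal Y: {S1}: P→S1 11·22=242, Q→S1 5·15=75, R→S1 11·25=275, S→S1 12·15=180, T→S1 3·9=27, U→S1 10·11=110, V→S1 12·20=240. Service 1149; fixed 315; total 1464.
Difference: |1570 − 1464| = 106.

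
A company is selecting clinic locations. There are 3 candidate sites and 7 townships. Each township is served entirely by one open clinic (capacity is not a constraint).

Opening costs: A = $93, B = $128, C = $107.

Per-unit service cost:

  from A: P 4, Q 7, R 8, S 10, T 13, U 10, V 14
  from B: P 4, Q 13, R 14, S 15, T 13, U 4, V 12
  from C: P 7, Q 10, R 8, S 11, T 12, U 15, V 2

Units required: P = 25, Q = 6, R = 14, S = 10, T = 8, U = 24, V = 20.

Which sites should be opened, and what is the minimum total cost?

Open B and C; minimum total cost 849.

For any fixed open set, each township goes to its cheapest open site; total = fixed + service.
{B, C}: P→B 4·25=100, Q→C 10·6=60, R→C 8·14=112, S→C 11·10=110, T→C 12·8=96, U→B 4·24=96, V→C 2·20=40. Service 614; fixed 235; total 849.
{A, B, C}: P→A 4·25=100, Q→A 7·6=42, R→A 8·14=112, S→A 10·10=100, T→C 12·8=96, U→B 4·24=96, V→C 2·20=40. Service 586; fixed 328; total 914.
{A, C}: service 730 + fixed 200 = 930
{A}: P→A 4·25=100, Q→A 7·6=42, R→A 8·14=112, S→A 10·10=100, T→A 13·8=104, U→A 10·24=240, V→A 14·20=280. Service 978; fixed 93; total 1071.
No other subset beats 849.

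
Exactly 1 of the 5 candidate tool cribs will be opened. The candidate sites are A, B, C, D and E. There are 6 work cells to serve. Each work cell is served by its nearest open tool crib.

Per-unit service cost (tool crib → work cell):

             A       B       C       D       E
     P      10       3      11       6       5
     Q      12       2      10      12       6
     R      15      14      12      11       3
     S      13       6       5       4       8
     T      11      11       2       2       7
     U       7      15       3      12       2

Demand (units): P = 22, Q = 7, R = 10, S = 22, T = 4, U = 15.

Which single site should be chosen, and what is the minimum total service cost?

Choose E only; total service cost 416.

With exactly 1 open, each work cell uses its cheapest among the chosen.
{E}: P→E 5·22=110, Q→E 6·7=42, R→E 3·10=30, S→E 8·22=176, T→E 7·4=28, U→E 2·15=30. Service cost 416.
{C}: service cost 595
{D}: service cost 602
Among all 5 size-1 choices, {E} is lowest.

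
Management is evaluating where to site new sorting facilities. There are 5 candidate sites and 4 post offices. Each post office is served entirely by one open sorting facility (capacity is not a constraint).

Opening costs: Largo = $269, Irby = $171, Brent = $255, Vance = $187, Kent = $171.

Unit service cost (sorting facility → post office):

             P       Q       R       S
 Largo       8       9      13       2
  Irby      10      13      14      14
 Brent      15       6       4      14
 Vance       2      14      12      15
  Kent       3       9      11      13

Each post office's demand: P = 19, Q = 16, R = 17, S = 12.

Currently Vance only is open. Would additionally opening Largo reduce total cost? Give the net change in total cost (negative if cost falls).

No — net change +33 (cost rises by 33).

Current service cost with {Vance}: 646.
Adding Largo: each post office re-picks its cheapest; new service cost 410, saving 236.
Extra fixed cost: 269. Net change = 269 − 236 = 33.
(Totals: 833 → 866.)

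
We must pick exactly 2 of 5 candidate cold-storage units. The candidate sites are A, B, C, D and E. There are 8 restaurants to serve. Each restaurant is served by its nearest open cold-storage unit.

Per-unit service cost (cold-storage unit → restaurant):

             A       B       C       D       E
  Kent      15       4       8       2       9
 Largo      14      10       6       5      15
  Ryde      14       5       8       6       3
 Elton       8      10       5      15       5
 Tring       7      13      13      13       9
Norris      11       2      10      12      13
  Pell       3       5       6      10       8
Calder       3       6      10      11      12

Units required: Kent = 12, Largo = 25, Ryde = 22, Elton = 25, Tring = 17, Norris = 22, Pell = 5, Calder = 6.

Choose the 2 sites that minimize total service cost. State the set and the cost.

With exactly 2 open, each restaurant uses its cheapest among the chosen.
{B, E}: Kent→B 4·12=48, Largo→B 10·25=250, Ryde→E 3·22=66, Elton→E 5·25=125, Tring→E 9·17=153, Norris→B 2·22=44, Pell→B 5·5=25, Calder→B 6·6=36. Service cost 747.
{B, C}: service cost 759
{A, B}: service cost 804
Among all 10 size-2 choices, {B, E} is lowest.

Choose B and E; total service cost 747.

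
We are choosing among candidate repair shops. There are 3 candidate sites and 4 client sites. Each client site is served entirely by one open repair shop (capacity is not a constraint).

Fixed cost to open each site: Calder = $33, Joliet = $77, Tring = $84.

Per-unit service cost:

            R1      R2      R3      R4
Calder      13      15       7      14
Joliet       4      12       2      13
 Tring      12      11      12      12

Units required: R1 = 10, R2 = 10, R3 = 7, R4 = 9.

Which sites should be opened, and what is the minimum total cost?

For any fixed open set, each client site goes to its cheapest open site; total = fixed + service.
{Joliet}: R1→Joliet 4·10=40, R2→Joliet 12·10=120, R3→Joliet 2·7=14, R4→Joliet 13·9=117. Service 291; fixed 77; total 368.
{Calder, Joliet}: R1→Joliet 4·10=40, R2→Joliet 12·10=120, R3→Joliet 2·7=14, R4→Joliet 13·9=117. Service 291; fixed 110; total 401.
{Joliet, Tring}: R1→Joliet 4·10=40, R2→Tring 11·10=110, R3→Joliet 2·7=14, R4→Tring 12·9=108. Service 272; fixed 161; total 433.
{Calder, Joliet, Tring}: service 272 + fixed 194 = 466
No other subset beats 368.

Open Joliet only; minimum total cost 368.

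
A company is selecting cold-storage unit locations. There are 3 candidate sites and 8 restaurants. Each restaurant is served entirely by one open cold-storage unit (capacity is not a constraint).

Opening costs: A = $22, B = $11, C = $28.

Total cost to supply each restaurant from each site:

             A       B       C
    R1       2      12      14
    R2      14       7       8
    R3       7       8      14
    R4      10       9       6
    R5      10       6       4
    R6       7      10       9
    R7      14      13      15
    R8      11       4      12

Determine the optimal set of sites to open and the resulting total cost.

For any fixed open set, each restaurant goes to its cheapest open site; total = fixed + service.
{B}: R1→B 12, R2→B 7, R3→B 8, R4→B 9, R5→B 6, R6→B 10, R7→B 13, R8→B 4. Service 69; fixed 11; total 80.
{A, B}: R1→A 2, R2→B 7, R3→A 7, R4→B 9, R5→B 6, R6→A 7, R7→B 13, R8→B 4. Service 55; fixed 33; total 88.
{A}: service 75 + fixed 22 = 97
{A, B, C}: R1→A 2, R2→B 7, R3→A 7, R4→C 6, R5→C 4, R6→A 7, R7→B 13, R8→B 4. Service 50; fixed 61; total 111.
No other subset beats 80.

Open B only; minimum total cost 80.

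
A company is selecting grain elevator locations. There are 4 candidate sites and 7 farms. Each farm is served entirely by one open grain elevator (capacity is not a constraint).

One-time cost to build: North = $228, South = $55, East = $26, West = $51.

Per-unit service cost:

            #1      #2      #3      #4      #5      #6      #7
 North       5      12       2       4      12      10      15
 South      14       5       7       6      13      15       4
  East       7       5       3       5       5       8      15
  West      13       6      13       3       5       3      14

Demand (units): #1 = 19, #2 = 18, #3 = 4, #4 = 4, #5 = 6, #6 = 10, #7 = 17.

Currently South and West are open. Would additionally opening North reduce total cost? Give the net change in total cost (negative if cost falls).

No — net change +56 (cost rises by 56).

Current service cost with {South, West}: 505.
Adding North: each farm re-picks its cheapest; new service cost 333, saving 172.
Extra fixed cost: 228. Net change = 228 − 172 = 56.
(Totals: 611 → 667.)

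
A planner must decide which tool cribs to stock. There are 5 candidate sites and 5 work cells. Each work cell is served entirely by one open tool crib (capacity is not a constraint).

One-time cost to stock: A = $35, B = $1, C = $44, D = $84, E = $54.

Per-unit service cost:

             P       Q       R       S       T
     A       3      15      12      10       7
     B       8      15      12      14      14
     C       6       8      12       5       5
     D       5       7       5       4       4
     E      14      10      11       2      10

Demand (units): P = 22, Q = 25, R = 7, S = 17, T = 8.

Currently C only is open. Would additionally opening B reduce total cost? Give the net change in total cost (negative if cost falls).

No — net change +1 (cost rises by 1).

Current service cost with {C}: 541.
Adding B: each work cell re-picks its cheapest; new service cost 541, saving 0.
Extra fixed cost: 1. Net change = 1 − 0 = 1.
(Totals: 585 → 586.)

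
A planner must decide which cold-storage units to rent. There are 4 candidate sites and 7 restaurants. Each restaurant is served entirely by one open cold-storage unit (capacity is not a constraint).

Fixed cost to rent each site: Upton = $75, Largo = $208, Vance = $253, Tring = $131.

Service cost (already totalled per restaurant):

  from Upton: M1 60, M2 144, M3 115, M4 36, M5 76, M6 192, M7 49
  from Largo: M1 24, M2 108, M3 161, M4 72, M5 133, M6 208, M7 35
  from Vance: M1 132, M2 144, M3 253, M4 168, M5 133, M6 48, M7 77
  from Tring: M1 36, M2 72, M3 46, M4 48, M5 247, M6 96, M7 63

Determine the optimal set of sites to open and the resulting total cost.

For any fixed open set, each restaurant goes to its cheapest open site; total = fixed + service.
{Upton, Tring}: M1→Tring 36, M2→Tring 72, M3→Tring 46, M4→Upton 36, M5→Upton 76, M6→Tring 96, M7→Upton 49. Service 411; fixed 206; total 617.
{Tring}: service 608 + fixed 131 = 739
{Upton}: service 672 + fixed 75 = 747
{Upton, Largo, Vance, Tring}: service 337 + fixed 667 = 1004
(All 15 nonempty subsets were checked; Upton and Tring is lowest.)

Open Upton and Tring; minimum total cost 617.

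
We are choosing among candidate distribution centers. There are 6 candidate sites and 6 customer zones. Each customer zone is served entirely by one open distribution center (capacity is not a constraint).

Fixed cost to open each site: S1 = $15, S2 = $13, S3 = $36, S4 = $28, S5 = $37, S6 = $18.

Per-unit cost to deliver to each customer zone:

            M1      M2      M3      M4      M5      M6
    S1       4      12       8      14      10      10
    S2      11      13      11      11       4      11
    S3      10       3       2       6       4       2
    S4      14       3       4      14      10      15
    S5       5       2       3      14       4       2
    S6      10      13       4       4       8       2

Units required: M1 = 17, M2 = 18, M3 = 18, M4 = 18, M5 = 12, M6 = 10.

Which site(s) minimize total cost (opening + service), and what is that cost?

Open S1, S3 and S6; minimum total cost 367.

For any fixed open set, each customer zone goes to its cheapest open site; total = fixed + service.
{S1, S3, S6}: M1→S1 4·17=68, M2→S3 3·18=54, M3→S3 2·18=36, M4→S6 4·18=72, M5→S3 4·12=48, M6→S3 2·10=20. Service 298; fixed 69; total 367.
{S1, S5, S6}: service 298 + fixed 70 = 368
{S5, S6}: service 315 + fixed 55 = 370
{S1, S2, S3, S4, S5, S6}: service 280 + fixed 147 = 427
No other subset beats 367.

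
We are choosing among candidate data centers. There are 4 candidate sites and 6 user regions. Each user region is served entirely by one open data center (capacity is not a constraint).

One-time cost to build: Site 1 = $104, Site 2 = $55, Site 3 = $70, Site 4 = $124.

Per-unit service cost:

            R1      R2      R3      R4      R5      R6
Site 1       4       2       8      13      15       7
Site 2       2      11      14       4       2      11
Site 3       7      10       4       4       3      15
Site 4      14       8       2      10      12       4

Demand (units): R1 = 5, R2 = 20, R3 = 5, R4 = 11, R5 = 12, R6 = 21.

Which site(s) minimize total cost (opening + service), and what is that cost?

Open Site 1 and Site 2; minimum total cost 464.

For any fixed open set, each user region goes to its cheapest open site; total = fixed + service.
{Site 1, Site 2}: R1→Site 2 2·5=10, R2→Site 1 2·20=40, R3→Site 1 8·5=40, R4→Site 2 4·11=44, R5→Site 2 2·12=24, R6→Site 1 7·21=147. Service 305; fixed 159; total 464.
{Site 1, Site 3}: service 307 + fixed 174 = 481
{Site 1, Site 2, Site 4}: service 212 + fixed 283 = 495
{Site 1, Site 2, Site 3, Site 4}: R1→Site 2 2·5=10, R2→Site 1 2·20=40, R3→Site 4 2·5=10, R4→Site 2 4·11=44, R5→Site 2 2·12=24, R6→Site 4 4·21=84. Service 212; fixed 353; total 565.
No other subset beats 464.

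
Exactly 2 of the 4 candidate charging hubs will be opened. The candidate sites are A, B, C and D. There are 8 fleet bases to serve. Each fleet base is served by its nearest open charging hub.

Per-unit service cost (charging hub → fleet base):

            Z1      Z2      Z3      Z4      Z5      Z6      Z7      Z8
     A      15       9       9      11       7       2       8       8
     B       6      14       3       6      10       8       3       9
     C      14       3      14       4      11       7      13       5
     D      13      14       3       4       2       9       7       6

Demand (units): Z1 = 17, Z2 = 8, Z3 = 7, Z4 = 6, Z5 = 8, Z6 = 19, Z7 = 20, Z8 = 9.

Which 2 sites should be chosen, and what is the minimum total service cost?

With exactly 2 open, each fleet base uses its cheapest among the chosen.
{A, B}: Z1→B 6·17=102, Z2→A 9·8=72, Z3→B 3·7=21, Z4→B 6·6=36, Z5→A 7·8=56, Z6→A 2·19=38, Z7→B 3·20=60, Z8→A 8·9=72. Service cost 457.
{B, C}: service cost 489
{B, D}: service cost 541
Among all 6 size-2 choices, {A, B} is lowest.

Choose A and B; total service cost 457.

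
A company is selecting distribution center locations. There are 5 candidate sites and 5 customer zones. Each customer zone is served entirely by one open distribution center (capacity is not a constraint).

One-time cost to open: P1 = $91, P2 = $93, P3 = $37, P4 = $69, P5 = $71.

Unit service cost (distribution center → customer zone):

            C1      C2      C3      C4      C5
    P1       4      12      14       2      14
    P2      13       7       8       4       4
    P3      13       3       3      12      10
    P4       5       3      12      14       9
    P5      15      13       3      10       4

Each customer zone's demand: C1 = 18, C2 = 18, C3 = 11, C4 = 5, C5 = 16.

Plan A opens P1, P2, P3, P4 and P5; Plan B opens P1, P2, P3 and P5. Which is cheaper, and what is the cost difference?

Plan A: {P1, P2, P3, P4, P5}: C1→P1 4·18=72, C2→P3 3·18=54, C3→P3 3·11=33, C4→P1 2·5=10, C5→P2 4·16=64. Service 233; fixed 361; total 594.
Plan B: {P1, P2, P3, P5}: C1→P1 4·18=72, C2→P3 3·18=54, C3→P3 3·11=33, C4→P1 2·5=10, C5→P2 4·16=64. Service 233; fixed 292; total 525.
Difference: |594 − 525| = 69.

Plan B is cheaper by 69.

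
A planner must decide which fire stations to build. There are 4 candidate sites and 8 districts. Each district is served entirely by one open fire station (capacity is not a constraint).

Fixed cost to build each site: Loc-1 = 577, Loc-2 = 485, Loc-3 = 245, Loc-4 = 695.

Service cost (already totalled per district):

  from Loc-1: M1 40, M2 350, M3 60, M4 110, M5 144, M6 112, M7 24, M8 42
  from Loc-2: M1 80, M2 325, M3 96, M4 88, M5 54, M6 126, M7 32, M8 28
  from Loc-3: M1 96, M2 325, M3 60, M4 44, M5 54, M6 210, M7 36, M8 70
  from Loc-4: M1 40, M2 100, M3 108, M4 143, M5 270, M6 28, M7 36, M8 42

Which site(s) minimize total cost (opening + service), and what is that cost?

For any fixed open set, each district goes to its cheapest open site; total = fixed + service.
{Loc-3}: M1→Loc-3 96, M2→Loc-3 325, M3→Loc-3 60, M4→Loc-3 44, M5→Loc-3 54, M6→Loc-3 210, M7→Loc-3 36, M8→Loc-3 70. Service 895; fixed 245; total 1140.
{Loc-2}: M1→Loc-2 80, M2→Loc-2 325, M3→Loc-2 96, M4→Loc-2 88, M5→Loc-2 54, M6→Loc-2 126, M7→Loc-2 32, M8→Loc-2 28. Service 829; fixed 485; total 1314.
{Loc-3, Loc-4}: service 404 + fixed 940 = 1344
{Loc-1, Loc-2, Loc-3, Loc-4}: service 378 + fixed 2002 = 2380
(All 15 nonempty subsets were checked; Loc-3 only is lowest.)

Open Loc-3 only; minimum total cost 1140.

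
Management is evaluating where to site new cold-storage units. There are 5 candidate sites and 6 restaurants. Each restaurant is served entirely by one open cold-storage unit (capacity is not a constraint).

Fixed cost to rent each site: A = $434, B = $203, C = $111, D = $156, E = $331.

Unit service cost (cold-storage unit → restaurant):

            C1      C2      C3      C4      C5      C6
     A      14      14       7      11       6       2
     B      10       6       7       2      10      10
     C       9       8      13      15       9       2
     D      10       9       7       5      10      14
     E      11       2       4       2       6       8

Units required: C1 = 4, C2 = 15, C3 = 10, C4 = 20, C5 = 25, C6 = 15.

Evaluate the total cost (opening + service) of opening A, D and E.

Each restaurant is assigned to its cheapest site among the open ones.
{A, D, E}: C1→D 10·4=40, C2→E 2·15=30, C3→E 4·10=40, C4→E 2·20=40, C5→A 6·25=150, C6→A 2·15=30. Service 330; fixed 921; total 1251.

Total cost: 1251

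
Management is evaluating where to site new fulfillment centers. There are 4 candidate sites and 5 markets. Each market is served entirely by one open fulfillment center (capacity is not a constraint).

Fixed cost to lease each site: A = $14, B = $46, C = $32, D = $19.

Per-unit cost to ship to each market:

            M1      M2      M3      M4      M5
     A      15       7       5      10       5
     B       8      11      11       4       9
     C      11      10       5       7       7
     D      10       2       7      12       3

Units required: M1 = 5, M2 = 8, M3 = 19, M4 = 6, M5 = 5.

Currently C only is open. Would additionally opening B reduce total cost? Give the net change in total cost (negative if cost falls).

Current service cost with {C}: 307.
Adding B: each market re-picks its cheapest; new service cost 274, saving 33.
Extra fixed cost: 46. Net change = 46 − 33 = 13.
(Totals: 339 → 352.)

No — net change +13 (cost rises by 13).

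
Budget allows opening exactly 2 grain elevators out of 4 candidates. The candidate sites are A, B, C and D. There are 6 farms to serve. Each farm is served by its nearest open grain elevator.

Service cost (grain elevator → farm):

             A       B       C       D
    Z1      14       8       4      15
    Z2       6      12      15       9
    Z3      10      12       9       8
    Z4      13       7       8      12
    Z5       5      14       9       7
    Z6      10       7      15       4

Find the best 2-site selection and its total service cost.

With exactly 2 open, each farm uses its cheapest among the chosen.
{C, D}: Z1→C 4, Z2→D 9, Z3→D 8, Z4→C 8, Z5→D 7, Z6→D 4. Service cost 40.
{A, C}: service cost 42
{A, B}: service cost 43
Among all 6 size-2 choices, {C, D} is lowest.

Choose C and D; total service cost 40.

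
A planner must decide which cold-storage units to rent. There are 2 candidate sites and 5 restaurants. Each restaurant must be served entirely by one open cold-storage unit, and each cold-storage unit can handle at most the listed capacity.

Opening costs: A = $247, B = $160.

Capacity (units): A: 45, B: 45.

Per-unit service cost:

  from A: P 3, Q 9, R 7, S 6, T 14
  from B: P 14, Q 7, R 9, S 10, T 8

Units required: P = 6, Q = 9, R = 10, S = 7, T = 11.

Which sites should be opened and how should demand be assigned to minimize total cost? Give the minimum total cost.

Open {B}: P→B 14·6=84, Q→B 7·9=63, R→B 9·10=90, S→B 10·7=70, T→B 8·11=88.
Loads: B carries 43/45. Service 395; fixed 160; total 555.
Next best feasible plan costs 612.

Minimum total cost: 555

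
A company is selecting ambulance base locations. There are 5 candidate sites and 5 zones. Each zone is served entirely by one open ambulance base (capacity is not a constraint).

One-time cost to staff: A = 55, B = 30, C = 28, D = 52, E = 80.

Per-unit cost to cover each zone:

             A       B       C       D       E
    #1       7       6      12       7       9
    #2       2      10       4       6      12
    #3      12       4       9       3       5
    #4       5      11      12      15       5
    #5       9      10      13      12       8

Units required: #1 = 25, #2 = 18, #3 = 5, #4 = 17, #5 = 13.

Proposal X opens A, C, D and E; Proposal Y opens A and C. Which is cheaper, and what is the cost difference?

Proposal X: {A, C, D, E}: #1→A 7·25=175, #2→A 2·18=36, #3→D 3·5=15, #4→A 5·17=85, #5→E 8·13=104. Service 415; fixed 215; total 630.
Proposal Y: {A, C}: #1→A 7·25=175, #2→A 2·18=36, #3→C 9·5=45, #4→A 5·17=85, #5→A 9·13=117. Service 458; fixed 83; total 541.
Difference: |630 − 541| = 89.

Proposal Y is cheaper by 89.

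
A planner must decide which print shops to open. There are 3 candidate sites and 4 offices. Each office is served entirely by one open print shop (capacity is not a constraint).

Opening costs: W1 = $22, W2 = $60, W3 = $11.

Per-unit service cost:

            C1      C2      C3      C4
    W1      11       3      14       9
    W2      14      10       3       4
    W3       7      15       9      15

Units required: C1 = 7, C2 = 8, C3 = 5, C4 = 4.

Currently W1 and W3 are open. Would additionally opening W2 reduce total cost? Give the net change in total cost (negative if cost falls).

Current service cost with {W1, W3}: 154.
Adding W2: each office re-picks its cheapest; new service cost 104, saving 50.
Extra fixed cost: 60. Net change = 60 − 50 = 10.
(Totals: 187 → 197.)

No — net change +10 (cost rises by 10).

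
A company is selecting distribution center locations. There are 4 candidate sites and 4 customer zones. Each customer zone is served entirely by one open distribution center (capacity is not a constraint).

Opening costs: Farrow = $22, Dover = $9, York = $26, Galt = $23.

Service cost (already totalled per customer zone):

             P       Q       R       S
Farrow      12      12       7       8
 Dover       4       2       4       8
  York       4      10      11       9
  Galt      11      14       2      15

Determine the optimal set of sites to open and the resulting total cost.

Open Dover only; minimum total cost 27.

For any fixed open set, each customer zone goes to its cheapest open site; total = fixed + service.
{Dover}: P→Dover 4, Q→Dover 2, R→Dover 4, S→Dover 8. Service 18; fixed 9; total 27.
{Dover, Galt}: service 16 + fixed 32 = 48
{Farrow, Dover}: service 18 + fixed 31 = 49
{Farrow, Dover, York, Galt}: service 16 + fixed 80 = 96
No other subset beats 27.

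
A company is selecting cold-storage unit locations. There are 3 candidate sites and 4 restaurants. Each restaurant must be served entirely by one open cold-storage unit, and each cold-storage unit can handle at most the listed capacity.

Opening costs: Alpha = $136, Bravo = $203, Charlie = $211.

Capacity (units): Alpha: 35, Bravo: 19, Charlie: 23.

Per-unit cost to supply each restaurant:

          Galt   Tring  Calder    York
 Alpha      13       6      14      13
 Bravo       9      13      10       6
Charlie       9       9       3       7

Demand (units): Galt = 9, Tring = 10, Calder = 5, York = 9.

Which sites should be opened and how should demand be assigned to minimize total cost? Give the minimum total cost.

Minimum total cost: 500

Open {Alpha}: Galt→Alpha 13·9=117, Tring→Alpha 6·10=60, Calder→Alpha 14·5=70, York→Alpha 13·9=117.
Loads: Alpha carries 33/35. Service 364; fixed 136; total 500.
Next best feasible plan costs 566.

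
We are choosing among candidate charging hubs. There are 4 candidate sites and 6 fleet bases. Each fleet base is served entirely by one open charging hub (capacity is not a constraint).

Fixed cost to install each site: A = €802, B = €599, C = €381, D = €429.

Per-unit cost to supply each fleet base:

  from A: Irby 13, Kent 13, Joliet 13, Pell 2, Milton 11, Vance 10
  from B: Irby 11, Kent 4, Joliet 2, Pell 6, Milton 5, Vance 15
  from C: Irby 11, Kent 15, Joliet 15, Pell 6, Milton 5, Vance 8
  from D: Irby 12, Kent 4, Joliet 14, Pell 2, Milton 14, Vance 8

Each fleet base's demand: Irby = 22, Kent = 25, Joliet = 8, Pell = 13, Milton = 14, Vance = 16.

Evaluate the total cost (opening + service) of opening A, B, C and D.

Each fleet base is assigned to its cheapest site among the open ones.
{A, B, C, D}: Irby→B 11·22=242, Kent→B 4·25=100, Joliet→B 2·8=16, Pell→A 2·13=26, Milton→B 5·14=70, Vance→C 8·16=128. Service 582; fixed 2211; total 2793.

Total cost: 2793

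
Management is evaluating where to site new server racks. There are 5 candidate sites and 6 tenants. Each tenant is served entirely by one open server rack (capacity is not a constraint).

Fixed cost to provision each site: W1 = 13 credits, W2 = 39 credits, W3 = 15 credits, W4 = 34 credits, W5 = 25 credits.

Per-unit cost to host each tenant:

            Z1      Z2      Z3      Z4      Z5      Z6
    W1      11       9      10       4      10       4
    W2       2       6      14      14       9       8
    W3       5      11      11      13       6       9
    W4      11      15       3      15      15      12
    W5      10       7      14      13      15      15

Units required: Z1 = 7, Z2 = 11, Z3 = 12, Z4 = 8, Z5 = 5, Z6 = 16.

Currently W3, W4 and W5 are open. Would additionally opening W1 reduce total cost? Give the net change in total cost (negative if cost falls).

Yes — net change −139 (cost falls by 139).

Current service cost with {W3, W4, W5}: 426.
Adding W1: each tenant re-picks its cheapest; new service cost 274, saving 152.
Extra fixed cost: 13. Net change = 13 − 152 = -139.
(Totals: 500 → 361.)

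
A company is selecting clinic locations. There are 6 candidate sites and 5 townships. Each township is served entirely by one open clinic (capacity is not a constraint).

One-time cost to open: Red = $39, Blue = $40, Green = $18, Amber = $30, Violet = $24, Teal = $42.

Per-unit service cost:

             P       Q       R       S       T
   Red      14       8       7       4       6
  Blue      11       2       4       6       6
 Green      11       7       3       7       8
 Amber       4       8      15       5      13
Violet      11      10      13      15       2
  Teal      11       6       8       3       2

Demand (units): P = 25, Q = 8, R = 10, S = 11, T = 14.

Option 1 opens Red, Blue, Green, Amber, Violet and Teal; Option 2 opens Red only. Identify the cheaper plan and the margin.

Option 1: {Red, Blue, Green, Amber, Violet, Teal}: P→Amber 4·25=100, Q→Blue 2·8=16, R→Green 3·10=30, S→Teal 3·11=33, T→Violet 2·14=28. Service 207; fixed 193; total 400.
Option 2: {Red}: P→Red 14·25=350, Q→Red 8·8=64, R→Red 7·10=70, S→Red 4·11=44, T→Red 6·14=84. Service 612; fixed 39; total 651.
Difference: |400 − 651| = 251.

Option 1 is cheaper by 251.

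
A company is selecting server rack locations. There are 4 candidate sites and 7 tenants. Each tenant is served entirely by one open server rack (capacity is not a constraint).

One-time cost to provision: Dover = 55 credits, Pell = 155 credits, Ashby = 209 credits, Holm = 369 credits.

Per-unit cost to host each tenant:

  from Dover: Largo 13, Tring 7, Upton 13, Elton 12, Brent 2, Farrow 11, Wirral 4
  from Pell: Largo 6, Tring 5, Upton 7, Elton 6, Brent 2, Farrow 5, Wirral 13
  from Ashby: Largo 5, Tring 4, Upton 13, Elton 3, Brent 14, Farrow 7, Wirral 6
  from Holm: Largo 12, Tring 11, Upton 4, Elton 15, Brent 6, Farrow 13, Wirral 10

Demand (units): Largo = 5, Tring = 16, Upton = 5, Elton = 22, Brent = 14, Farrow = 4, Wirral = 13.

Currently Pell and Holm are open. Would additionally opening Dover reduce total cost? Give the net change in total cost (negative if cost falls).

Current service cost with {Pell, Holm}: 440.
Adding Dover: each tenant re-picks its cheapest; new service cost 362, saving 78.
Extra fixed cost: 55. Net change = 55 − 78 = -23.
(Totals: 964 → 941.)

Yes — net change −23 (cost falls by 23).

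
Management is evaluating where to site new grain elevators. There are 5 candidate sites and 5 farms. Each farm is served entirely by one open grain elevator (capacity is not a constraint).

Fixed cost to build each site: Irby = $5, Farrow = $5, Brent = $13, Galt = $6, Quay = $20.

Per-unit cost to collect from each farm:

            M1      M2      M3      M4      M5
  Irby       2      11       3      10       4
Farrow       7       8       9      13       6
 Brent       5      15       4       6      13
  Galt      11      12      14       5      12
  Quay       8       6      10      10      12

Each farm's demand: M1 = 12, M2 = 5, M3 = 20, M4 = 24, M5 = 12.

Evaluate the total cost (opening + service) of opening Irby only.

Each farm is assigned to its cheapest site among the open ones.
{Irby}: M1→Irby 2·12=24, M2→Irby 11·5=55, M3→Irby 3·20=60, M4→Irby 10·24=240, M5→Irby 4·12=48. Service 427; fixed 5; total 432.

Total cost: 432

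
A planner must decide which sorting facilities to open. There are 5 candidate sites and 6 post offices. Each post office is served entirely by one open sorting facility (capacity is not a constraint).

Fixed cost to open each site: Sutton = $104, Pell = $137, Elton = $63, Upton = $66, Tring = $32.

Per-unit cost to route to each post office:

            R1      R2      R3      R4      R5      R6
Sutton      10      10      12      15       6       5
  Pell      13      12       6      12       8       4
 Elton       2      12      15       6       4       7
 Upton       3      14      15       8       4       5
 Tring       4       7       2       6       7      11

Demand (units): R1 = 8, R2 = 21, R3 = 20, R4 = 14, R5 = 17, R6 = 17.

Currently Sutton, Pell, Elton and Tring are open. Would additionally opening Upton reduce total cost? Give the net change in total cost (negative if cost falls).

Current service cost with {Sutton, Pell, Elton, Tring}: 423.
Adding Upton: each post office re-picks its cheapest; new service cost 423, saving 0.
Extra fixed cost: 66. Net change = 66 − 0 = 66.
(Totals: 759 → 825.)

No — net change +66 (cost rises by 66).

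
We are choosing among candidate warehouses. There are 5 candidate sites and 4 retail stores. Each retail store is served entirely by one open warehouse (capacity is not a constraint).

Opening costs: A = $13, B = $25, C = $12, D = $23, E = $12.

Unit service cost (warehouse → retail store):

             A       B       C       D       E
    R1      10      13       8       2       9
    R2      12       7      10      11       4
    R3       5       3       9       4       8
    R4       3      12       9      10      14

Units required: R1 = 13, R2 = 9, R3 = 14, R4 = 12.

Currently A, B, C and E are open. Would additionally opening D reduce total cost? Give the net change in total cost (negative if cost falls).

Yes — net change −55 (cost falls by 55).

Current service cost with {A, B, C, E}: 218.
Adding D: each retail store re-picks its cheapest; new service cost 140, saving 78.
Extra fixed cost: 23. Net change = 23 − 78 = -55.
(Totals: 280 → 225.)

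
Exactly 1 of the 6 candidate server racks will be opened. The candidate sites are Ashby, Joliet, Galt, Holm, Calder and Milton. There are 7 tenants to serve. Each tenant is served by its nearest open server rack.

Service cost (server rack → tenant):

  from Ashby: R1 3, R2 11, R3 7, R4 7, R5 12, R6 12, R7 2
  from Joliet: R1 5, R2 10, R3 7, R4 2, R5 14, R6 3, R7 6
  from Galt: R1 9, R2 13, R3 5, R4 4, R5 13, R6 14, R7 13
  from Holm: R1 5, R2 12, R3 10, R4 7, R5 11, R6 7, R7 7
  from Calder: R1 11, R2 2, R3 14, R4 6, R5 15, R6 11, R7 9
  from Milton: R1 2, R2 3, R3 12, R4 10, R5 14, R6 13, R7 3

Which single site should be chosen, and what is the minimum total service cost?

Choose Joliet only; total service cost 47.

With exactly 1 open, each tenant uses its cheapest among the chosen.
{Joliet}: R1→Joliet 5, R2→Joliet 10, R3→Joliet 7, R4→Joliet 2, R5→Joliet 14, R6→Joliet 3, R7→Joliet 6. Service cost 47.
{Ashby}: service cost 54
{Milton}: service cost 57
Among all 6 size-1 choices, {Joliet} is lowest.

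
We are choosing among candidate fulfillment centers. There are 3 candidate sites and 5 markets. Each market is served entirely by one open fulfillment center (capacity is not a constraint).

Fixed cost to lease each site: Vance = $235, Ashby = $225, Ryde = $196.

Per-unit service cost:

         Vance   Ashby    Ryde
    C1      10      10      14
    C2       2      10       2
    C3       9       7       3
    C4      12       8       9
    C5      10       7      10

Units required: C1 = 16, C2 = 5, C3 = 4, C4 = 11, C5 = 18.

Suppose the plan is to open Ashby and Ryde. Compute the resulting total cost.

Total cost: 817

Each market is assigned to its cheapest site among the open ones.
{Ashby, Ryde}: C1→Ashby 10·16=160, C2→Ryde 2·5=10, C3→Ryde 3·4=12, C4→Ashby 8·11=88, C5→Ashby 7·18=126. Service 396; fixed 421; total 817.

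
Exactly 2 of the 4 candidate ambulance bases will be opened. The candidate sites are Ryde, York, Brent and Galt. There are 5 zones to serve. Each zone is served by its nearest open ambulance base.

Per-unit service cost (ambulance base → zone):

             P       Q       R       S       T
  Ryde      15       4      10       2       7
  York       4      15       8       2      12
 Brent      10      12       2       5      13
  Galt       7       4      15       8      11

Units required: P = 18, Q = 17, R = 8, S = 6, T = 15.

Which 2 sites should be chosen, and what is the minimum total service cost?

Choose Ryde and York; total service cost 321.

With exactly 2 open, each zone uses its cheapest among the chosen.
{Ryde, York}: P→York 4·18=72, Q→Ryde 4·17=68, R→York 8·8=64, S→Ryde 2·6=12, T→Ryde 7·15=105. Service cost 321.
{Ryde, Brent}: service cost 381
{York, Galt}: service cost 381
Among all 6 size-2 choices, {Ryde, York} is lowest.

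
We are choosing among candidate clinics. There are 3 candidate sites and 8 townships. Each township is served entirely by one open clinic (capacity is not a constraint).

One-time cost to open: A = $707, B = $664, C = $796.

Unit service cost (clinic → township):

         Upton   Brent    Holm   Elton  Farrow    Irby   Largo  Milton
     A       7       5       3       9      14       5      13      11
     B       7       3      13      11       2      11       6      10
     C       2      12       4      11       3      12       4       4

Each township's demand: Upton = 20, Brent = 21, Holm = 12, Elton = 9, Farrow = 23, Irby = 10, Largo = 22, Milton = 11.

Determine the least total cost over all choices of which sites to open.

Minimum total cost: 1520

For any fixed open set, each township goes to its cheapest open site; total = fixed + service.
{B}: Upton→B 7·20=140, Brent→B 3·21=63, Holm→B 13·12=156, Elton→B 11·9=99, Farrow→B 2·23=46, Irby→B 11·10=110, Largo→B 6·22=132, Milton→B 10·11=110. Service 856; fixed 664; total 1520.
{C}: Upton→C 2·20=40, Brent→C 12·21=252, Holm→C 4·12=48, Elton→C 11·9=99, Farrow→C 3·23=69, Irby→C 12·10=120, Largo→C 4·22=88, Milton→C 4·11=44. Service 760; fixed 796; total 1556.
{A}: service 1141 + fixed 707 = 1848
{A, B, C}: service 448 + fixed 2167 = 2615
(All 7 nonempty subsets were checked; B only is lowest.)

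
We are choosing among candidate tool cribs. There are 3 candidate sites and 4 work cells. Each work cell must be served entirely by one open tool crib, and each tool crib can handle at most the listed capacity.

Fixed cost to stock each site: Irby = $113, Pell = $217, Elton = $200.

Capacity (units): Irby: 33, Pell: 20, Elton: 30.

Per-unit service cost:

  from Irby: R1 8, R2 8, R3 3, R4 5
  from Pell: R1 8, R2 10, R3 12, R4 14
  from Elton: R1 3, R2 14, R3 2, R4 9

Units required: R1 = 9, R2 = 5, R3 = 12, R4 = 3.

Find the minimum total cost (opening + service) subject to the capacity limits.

Minimum total cost: 276

Open {Irby}: R1→Irby 8·9=72, R2→Irby 8·5=40, R3→Irby 3·12=36, R4→Irby 5·3=15.
Loads: Irby carries 29/33. Service 163; fixed 113; total 276.
Next best feasible plan costs 348.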